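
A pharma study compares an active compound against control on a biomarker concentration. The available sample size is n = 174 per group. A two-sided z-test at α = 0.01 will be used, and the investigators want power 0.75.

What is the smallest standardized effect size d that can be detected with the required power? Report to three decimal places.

Need Φ(δ − 2.576) = 0.75, so δ = 2.576 + 0.674 = 3.250.
(The second rejection-region term Φ(−δ − z_{α/2}) is negligible and dropped.)
δ = d·√(n/2) ⇒ d = δ/√(n/2) = 3.250/√(174/2) = 0.3485.

d ≈ 0.348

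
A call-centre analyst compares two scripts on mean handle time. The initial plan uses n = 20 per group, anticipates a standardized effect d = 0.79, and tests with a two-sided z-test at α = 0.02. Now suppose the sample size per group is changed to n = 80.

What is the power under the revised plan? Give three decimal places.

With n = 80 per group: δ = d·√(n/2) = 0.79 × √(80/2) = 4.9964. Critical value z_{0.01} = 2.326.
Revised power = Φ(δ − 2.326) + Φ(−δ − 2.326) = Φ(2.670) + Φ(-7.323) = 0.9962 + 0.0000 = 0.9962.

Power ≈ 0.996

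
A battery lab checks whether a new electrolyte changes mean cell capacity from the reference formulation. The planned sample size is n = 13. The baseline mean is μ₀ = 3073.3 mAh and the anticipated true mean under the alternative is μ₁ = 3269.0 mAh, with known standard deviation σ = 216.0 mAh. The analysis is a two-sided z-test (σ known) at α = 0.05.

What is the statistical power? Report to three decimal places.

Standardized effect: d = |μ₁ − μ₀| / σ = |3269.0 − 3073.3| / 216.0 = 0.9060
Noncentrality parameter: δ = d·√n = 0.9060 × √13 = 3.2667
Critical value for a two-sided test at α = 0.05: z_{α/2} = 1.960.
Power = Φ(δ − 1.960) + Φ(−δ − 1.960) = Φ(1.307) + Φ(-5.227) = 0.9043 + 0.0000 = 0.9043.

Power ≈ 0.904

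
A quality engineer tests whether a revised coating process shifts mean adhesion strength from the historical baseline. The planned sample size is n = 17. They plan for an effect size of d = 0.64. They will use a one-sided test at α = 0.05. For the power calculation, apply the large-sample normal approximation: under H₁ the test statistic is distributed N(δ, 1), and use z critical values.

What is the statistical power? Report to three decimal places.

Noncentrality parameter: δ = d·√n = 0.64 × √17 = 2.6388
Critical value for a one-sided test at α = 0.05: z_α = 1.645.
Power = Φ(δ − 1.645) = Φ(0.994) = 0.8399.

Power ≈ 0.840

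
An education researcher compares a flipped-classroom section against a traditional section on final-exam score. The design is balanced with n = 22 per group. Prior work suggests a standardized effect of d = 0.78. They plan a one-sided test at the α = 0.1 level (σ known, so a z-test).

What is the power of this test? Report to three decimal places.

Power ≈ 0.904

Noncentrality parameter: δ = d·√(n/2) = 0.78 × √(22/2) = 2.5870
One-sided α = 0.1 → critical value z_{0.1} = 1.282.
Power = P(Z > 1.282 − δ) = Φ(1.305) = 0.9041.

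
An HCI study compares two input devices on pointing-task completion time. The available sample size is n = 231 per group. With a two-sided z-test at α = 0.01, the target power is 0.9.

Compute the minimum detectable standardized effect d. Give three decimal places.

d ≈ 0.359

Need Φ(δ − 2.576) = 0.9, so δ = 2.576 + 1.282 = 3.857.
(The second rejection-region term Φ(−δ − z_{α/2}) is negligible and dropped.)
δ = d·√(n/2) ⇒ d = δ/√(n/2) = 3.857/√(231/2) = 0.3589.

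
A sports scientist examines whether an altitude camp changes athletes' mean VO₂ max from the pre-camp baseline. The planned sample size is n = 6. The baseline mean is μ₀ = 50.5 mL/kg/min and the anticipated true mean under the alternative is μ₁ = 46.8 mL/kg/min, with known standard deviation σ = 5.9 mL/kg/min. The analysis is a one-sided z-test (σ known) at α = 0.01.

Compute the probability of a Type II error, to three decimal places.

β ≈ 0.785

Standardized effect: d = |μ₁ − μ₀| / σ = |46.8 − 50.5| / 5.9 = 0.6271
Noncentrality parameter: δ = d·√n = 0.6271 × √6 = 1.5361
Critical value for a one-sided test at α = 0.01: z_α = 2.326.
Power = Φ(δ − 2.326) = Φ(-0.790) = 0.2147.
Type II error: β = 1 − power = 1 − 0.2147 = 0.7853.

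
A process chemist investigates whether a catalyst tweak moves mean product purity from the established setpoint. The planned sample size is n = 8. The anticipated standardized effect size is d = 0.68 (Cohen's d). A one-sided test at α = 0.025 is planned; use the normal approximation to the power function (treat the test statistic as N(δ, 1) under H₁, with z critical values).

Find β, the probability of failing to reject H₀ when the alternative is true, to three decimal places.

β ≈ 0.515

Noncentrality parameter: δ = d·√n = 0.68 × √8 = 1.9233
Critical value for a one-sided test at α = 0.025: z_α = 1.960.
Power = Φ(δ − 1.960) = Φ(-0.037) = 0.4854.
Type II error: β = 1 − power = 1 − 0.4854 = 0.5146.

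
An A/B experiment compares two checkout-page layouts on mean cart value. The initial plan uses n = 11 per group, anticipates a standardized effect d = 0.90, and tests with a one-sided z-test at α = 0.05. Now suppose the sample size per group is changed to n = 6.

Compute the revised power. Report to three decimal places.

Power ≈ 0.466

With n = 6 per group: δ = d·√(n/2) = 0.90 × √(6/2) = 1.5588. Critical value z_{0.05} = 1.645.
Revised power = Φ(δ − 1.645) = Φ(-0.086) = 0.4657.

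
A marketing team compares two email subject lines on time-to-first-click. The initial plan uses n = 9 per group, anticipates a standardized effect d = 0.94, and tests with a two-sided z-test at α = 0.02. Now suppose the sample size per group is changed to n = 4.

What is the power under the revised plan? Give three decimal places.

Power ≈ 0.160

With n = 4 per group: δ = d·√(n/2) = 0.94 × √(4/2) = 1.3294. Critical value z_{0.01} = 2.326.
Revised power = Φ(δ − 2.326) + Φ(−δ − 2.326) = Φ(-0.997) + Φ(-3.656) = 0.1594 + 0.0001 = 0.1595.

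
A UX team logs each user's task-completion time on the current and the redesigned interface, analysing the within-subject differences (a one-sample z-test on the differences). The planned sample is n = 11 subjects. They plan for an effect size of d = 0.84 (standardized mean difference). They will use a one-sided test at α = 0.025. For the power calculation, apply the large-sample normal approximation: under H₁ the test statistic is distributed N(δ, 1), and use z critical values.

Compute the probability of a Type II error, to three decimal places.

Noncentrality parameter: δ = d·√n = 0.84 × √11 = 2.7860
One-sided α = 0.025 → critical value z_{0.025} = 1.960.
Power = Φ(δ − 1.960) = Φ(0.826) = 0.7956.
Type II error: β = 1 − power = 1 − 0.7956 = 0.2044.

β ≈ 0.204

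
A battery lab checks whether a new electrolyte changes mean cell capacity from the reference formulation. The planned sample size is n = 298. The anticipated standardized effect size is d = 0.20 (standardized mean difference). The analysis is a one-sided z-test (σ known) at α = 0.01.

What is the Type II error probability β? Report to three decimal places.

β ≈ 0.130

Noncentrality parameter: δ = d·√n = 0.20 × √298 = 3.4525
One-sided α = 0.01 → critical value z_{0.01} = 2.326.
Power = P(Z > 2.326 − δ) = Φ(1.126) = 0.8700.
Type II error: β = 1 − power = 1 − 0.8700 = 0.1300.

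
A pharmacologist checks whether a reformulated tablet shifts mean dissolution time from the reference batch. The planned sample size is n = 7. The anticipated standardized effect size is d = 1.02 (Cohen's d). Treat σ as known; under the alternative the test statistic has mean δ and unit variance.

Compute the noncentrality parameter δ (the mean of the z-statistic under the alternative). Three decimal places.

δ = d·√n = 1.02 × √7 = 2.6987

δ ≈ 2.699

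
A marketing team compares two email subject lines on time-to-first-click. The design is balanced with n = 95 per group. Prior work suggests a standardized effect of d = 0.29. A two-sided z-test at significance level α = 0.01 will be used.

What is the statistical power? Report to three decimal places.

Power ≈ 0.282

Noncentrality parameter: δ = d·√(n/2) = 0.29 × √(95/2) = 1.9987
Critical value for a two-sided test at α = 0.01: z_{α/2} = 2.576.
Power = Φ(δ − 2.576) + Φ(−δ − 2.576) = Φ(-0.577) + Φ(-4.575) = 0.2819 + 0.0000 = 0.2819.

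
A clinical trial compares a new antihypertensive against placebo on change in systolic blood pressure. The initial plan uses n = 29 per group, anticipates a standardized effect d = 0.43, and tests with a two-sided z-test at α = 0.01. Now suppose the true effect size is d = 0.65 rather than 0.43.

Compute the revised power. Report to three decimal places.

Power ≈ 0.460

With d = 0.65: δ = d·√(n/2) = 0.65 × √(29/2) = 2.4751. Critical value z_{0.005} = 2.576.
Revised power = Φ(δ − 2.576) + Φ(−δ − 2.576) = Φ(-0.101) + Φ(-5.051) = 0.4599 + 0.0000 = 0.4599.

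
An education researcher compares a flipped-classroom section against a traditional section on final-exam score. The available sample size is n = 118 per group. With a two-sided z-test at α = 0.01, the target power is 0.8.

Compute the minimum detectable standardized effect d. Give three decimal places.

Required noncentrality: δ = z_{0.005} + z_{0.20} = 2.576 + 0.842 = 3.417.
(The second rejection-region term Φ(−δ − z_{α/2}) is negligible and dropped.)
δ = d·√(n/2) ⇒ d = δ/√(n/2) = 3.417/√(118/2) = 0.4449.

d ≈ 0.445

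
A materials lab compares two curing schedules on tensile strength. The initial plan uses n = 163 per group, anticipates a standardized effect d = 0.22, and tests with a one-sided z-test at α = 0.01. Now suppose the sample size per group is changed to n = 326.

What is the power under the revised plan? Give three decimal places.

With n = 326 per group: δ = d·√(n/2) = 0.22 × √(326/2) = 2.8088. Critical value z_{0.01} = 2.326.
Revised power = P(Z > 2.326 − δ) = Φ(0.482) = 0.6852.

Power ≈ 0.685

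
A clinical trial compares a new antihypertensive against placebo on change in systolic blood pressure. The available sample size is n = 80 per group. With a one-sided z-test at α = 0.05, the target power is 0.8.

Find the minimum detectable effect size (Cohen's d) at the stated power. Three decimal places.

d ≈ 0.393

Required noncentrality: δ = z_{0.05} + z_{0.20} = 1.645 + 0.842 = 2.486.
δ = d·√(n/2) ⇒ d = δ/√(n/2) = 2.486/√(80/2) = 0.3931.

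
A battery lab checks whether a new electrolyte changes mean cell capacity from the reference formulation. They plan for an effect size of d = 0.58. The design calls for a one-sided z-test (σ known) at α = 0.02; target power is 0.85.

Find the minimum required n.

n = 29

For power 0.85 need Φ(δ − z_{0.02}) = 0.85, so δ = z_{0.02} + z_{0.15} = 2.054 + 1.036 = 3.090.
δ = d·√n ⇒ n = (δ/d)² = (3.090 / 0.58)² = 28.39.
Rounding up, n = 29.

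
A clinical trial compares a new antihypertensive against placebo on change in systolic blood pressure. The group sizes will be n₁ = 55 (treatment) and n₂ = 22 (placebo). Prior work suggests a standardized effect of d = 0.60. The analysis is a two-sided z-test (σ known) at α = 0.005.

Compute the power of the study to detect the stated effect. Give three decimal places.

Noncentrality parameter: δ = d / √(1/n₁ + 1/n₂) = 0.60 / √(1/55 + 1/22) = 2.3785
Critical value for a two-sided test at α = 0.005: z_{α/2} = 2.807.
Power = Φ(δ − 2.807) + Φ(−δ − 2.807) = Φ(-0.429) + Φ(-5.186) = 0.3341 + 0.0000 = 0.3341.

Power ≈ 0.334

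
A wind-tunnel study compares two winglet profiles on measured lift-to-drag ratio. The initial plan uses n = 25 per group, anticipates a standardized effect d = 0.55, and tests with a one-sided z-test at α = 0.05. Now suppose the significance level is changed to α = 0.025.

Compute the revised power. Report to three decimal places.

δ = d·√(n/2) = 0.55 × √(25/2) = 1.9445 (unchanged). New critical value: z_{0.025} = 1.960.
Revised power = P(Z > 1.960 − δ) = Φ(-0.015) = 0.4938.

Power ≈ 0.494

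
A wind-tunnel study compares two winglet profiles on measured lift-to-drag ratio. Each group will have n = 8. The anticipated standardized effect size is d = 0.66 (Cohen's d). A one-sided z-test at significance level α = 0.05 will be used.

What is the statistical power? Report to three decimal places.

Noncentrality parameter: δ = d·√(n/2) = 0.66 × √(8/2) = 1.3200
One-sided α = 0.05 → critical value z_{0.05} = 1.645.
Power = Φ(δ − 1.645) = Φ(-0.325) = 0.3726.

Power ≈ 0.373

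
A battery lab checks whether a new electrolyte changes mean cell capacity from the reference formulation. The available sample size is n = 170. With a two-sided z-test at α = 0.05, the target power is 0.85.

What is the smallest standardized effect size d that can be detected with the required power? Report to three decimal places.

Required noncentrality: δ = z_{0.025} + z_{0.15} = 1.960 + 1.036 = 2.996.
(The second rejection-region term Φ(−δ − z_{α/2}) is negligible and dropped.)
δ = d·√n ⇒ d = δ/√n = 2.996/√170 = 0.2298.

d ≈ 0.230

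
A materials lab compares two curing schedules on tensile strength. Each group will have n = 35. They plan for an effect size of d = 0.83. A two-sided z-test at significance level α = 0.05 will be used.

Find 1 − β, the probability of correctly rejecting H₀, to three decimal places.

Power ≈ 0.935

Noncentrality parameter: δ = d·√(n/2) = 0.83 × √(35/2) = 3.4721
Critical value for a two-sided test at α = 0.05: z_{α/2} = 1.960.
Power = Φ(δ − 1.960) + Φ(−δ − 1.960) = Φ(1.512) + Φ(-5.432) = 0.9348 + 0.0000 = 0.9348.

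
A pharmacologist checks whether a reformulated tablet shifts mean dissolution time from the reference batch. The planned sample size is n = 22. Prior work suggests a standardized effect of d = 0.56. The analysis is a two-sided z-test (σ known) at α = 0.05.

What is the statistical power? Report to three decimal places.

Power ≈ 0.748

Noncentrality parameter: δ = d·√n = 0.56 × √22 = 2.6266
Critical value for a two-sided test at α = 0.05: z_{α/2} = 1.960.
Power = Φ(δ − 1.960) + Φ(−δ − 1.960) = Φ(0.667) + Φ(-4.587) = 0.7475 + 0.0000 = 0.7475.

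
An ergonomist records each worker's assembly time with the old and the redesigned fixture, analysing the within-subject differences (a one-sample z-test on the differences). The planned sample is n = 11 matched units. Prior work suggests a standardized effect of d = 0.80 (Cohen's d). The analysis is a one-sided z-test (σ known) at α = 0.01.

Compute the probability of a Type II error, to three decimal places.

Noncentrality parameter: δ = d·√n = 0.80 × √11 = 2.6533
One-sided α = 0.01 → critical value z_{0.01} = 2.326.
Power = Φ(δ − 2.326) = Φ(0.327) = 0.6281.
Type II error: β = 1 − power = 1 − 0.6281 = 0.3719.

β ≈ 0.372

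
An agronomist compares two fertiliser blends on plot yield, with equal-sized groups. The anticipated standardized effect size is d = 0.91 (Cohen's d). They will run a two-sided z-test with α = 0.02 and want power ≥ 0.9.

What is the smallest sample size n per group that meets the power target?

n = 32 per group

For power 0.9 need Φ(δ − z_{0.01}) = 0.9, so δ = z_{0.01} + z_{0.10} = 2.326 + 1.282 = 3.608.
(Ignoring the negligible lower-tail rejection probability gives the usual closed-form inversion.)
δ = d·√(n/2) ⇒ n = 2(δ/d)² = 2 × (3.608 / 0.91)² = 31.44.
Round up to the next whole unit.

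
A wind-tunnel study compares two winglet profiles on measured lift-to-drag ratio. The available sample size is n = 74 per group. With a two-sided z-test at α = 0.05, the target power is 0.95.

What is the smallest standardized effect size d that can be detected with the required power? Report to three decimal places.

d ≈ 0.593

Need Φ(δ − 1.960) = 0.95, so δ = 1.960 + 1.645 = 3.605.
(The second rejection-region term Φ(−δ − z_{α/2}) is negligible and dropped.)
δ = d·√(n/2) ⇒ d = δ/√(n/2) = 3.605/√(74/2) = 0.5926.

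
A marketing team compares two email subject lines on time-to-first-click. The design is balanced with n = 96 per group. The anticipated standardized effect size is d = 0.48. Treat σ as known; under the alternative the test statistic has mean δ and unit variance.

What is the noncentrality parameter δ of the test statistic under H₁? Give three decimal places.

δ = d·√(n/2) = 0.48 × √(96/2) = 3.3255

δ ≈ 3.326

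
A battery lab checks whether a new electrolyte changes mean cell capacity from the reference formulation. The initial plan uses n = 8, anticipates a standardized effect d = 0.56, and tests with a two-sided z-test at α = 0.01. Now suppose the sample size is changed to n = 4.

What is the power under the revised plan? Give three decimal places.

Power ≈ 0.073

With n = 4: δ = d·√n = 0.56 × √4 = 1.1200. Critical value z_{0.005} = 2.576.
Revised power = Φ(δ − 2.576) + Φ(−δ − 2.576) = Φ(-1.456) + Φ(-3.696) = 0.0727 + 0.0001 = 0.0728.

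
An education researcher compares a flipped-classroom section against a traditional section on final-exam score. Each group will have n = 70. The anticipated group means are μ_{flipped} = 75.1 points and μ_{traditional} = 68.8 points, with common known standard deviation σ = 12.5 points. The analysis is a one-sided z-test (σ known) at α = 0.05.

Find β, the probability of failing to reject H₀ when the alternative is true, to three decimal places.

β ≈ 0.091

Standardized effect: d = |μ_{flipped} − μ_{traditional}| / σ = |75.1 − 68.8| / 12.5 = 0.5040
Noncentrality parameter: δ = d·√(n/2) = 0.5040 × √(70/2) = 2.9817
Critical value for a one-sided test at α = 0.05: z_α = 1.645.
Power = P(Z > 1.645 − δ) = Φ(1.337) = 0.9094.
Type II error: β = 1 − power = 1 − 0.9094 = 0.0906.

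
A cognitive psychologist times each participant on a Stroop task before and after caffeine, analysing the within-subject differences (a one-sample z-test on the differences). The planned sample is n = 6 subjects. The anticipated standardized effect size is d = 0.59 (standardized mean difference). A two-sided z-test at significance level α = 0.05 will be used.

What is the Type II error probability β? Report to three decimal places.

Noncentrality parameter: δ = d·√n = 0.59 × √6 = 1.4452
Two-sided α = 0.05 → critical value z_{0.025} = 1.960.
Power = Φ(δ − 1.960) + Φ(−δ − 1.960) = Φ(-0.515) + Φ(-3.405) = 0.3034 + 0.0003 = 0.3037.
Type II error: β = 1 − power = 1 − 0.3037 = 0.6963.

β ≈ 0.696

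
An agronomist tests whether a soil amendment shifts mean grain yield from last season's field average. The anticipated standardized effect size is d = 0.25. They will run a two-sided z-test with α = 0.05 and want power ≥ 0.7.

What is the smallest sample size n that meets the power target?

n = 99

Set Φ(δ − 1.960) = 0.7; then δ − 1.960 = Φ⁻¹(0.7) = 0.524, giving δ = 2.484.
(The Φ(−δ − z_{α/2}) term is vanishingly small for δ > 0 and is dropped in the standard sample-size formula.)
δ = d·√n ⇒ n = (δ/d)² = (2.484 / 0.25)² = 98.75.
Round up to the next whole unit.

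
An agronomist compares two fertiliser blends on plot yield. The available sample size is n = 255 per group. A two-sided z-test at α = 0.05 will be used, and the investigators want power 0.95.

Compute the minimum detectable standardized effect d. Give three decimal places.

d ≈ 0.319

Required noncentrality: δ = z_{0.025} + z_{0.05} = 1.960 + 1.645 = 3.605.
(The second rejection-region term Φ(−δ − z_{α/2}) is negligible and dropped.)
δ = d·√(n/2) ⇒ d = δ/√(n/2) = 3.605/√(255/2) = 0.3192.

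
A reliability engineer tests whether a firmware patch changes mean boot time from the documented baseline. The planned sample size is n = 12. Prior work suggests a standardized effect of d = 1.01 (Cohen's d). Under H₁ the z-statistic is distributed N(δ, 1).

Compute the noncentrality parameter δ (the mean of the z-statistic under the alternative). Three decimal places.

δ ≈ 3.499

The noncentrality parameter scales effect size by the design's sample-size factor: δ = d·√n = 1.01 × √12 = 3.4987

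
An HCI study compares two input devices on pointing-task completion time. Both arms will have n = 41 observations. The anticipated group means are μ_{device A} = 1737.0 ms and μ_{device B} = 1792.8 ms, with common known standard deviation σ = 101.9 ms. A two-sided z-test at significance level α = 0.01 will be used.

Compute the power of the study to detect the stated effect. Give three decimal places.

Standardized effect: d = |μ_{device A} − μ_{device B}| / σ = |1737.0 − 1792.8| / 101.9 = 0.5476
Noncentrality parameter: δ = d·√(n/2) = 0.5476 × √(41/2) = 2.4793
Critical value for a two-sided test at α = 0.01: z_{α/2} = 2.576.
Power = Φ(δ − 2.576) + Φ(−δ − 2.576) = Φ(-0.096) + Φ(-5.055) = 0.4616 + 0.0000 = 0.4616.

Power ≈ 0.462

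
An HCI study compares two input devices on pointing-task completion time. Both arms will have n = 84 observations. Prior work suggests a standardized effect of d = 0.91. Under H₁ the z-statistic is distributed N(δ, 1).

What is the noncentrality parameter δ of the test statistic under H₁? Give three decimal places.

δ ≈ 5.897

The noncentrality parameter scales effect size by the design's sample-size factor: δ = d·√(n/2) = 0.91 × √(84/2) = 5.8975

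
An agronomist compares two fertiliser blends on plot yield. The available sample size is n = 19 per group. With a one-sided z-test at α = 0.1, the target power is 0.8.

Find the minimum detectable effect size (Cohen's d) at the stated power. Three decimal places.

d ≈ 0.689

Required noncentrality: δ = z_{0.1} + z_{0.20} = 1.282 + 0.842 = 2.123.
δ = d·√(n/2) ⇒ d = δ/√(n/2) = 2.123/√(19/2) = 0.6888.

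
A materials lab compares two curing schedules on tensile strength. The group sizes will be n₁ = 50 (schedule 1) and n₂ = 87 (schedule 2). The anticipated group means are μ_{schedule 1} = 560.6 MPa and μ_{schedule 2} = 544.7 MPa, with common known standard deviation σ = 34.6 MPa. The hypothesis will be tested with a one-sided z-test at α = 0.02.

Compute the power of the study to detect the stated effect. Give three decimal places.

Standardized effect: d = |μ_{schedule 1} − μ_{schedule 2}| / σ = |560.6 − 544.7| / 34.6 = 0.4595
Noncentrality parameter: δ = d / √(1/n₁ + 1/n₂) = 0.4595 / √(1/50 + 1/87) = 2.5894
One-sided α = 0.02 → critical value z_{0.02} = 2.054.
Power = P(Z > 2.054 − δ) = Φ(0.536) = 0.7039.

Power ≈ 0.704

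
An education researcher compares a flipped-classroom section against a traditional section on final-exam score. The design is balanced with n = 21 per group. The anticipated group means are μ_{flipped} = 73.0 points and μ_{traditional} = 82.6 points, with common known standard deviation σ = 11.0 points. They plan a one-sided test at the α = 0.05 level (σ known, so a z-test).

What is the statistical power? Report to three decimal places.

Standardized effect: d = |μ_{flipped} − μ_{traditional}| / σ = |73.0 − 82.6| / 11.0 = 0.8727
Noncentrality parameter: δ = d·√(n/2) = 0.8727 × √(21/2) = 2.8280
Critical value for a one-sided test at α = 0.05: z_α = 1.645.
Power = Φ(δ − 1.645) = Φ(1.183) = 0.8816.

Power ≈ 0.882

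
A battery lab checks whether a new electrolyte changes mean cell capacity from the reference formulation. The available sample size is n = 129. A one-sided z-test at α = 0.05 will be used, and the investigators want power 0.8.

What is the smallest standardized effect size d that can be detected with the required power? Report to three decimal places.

d ≈ 0.219

Need Φ(δ − 1.645) = 0.8, so δ = 1.645 + 0.842 = 2.486.
δ = d·√n ⇒ d = δ/√n = 2.486/√129 = 0.2189.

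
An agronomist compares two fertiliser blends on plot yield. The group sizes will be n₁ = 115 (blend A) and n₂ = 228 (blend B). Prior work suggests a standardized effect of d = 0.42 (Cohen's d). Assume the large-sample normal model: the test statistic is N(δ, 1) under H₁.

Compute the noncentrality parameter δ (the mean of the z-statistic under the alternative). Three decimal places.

δ ≈ 3.672

δ = d / √(1/n₁ + 1/n₂) = 0.42 / √(1/115 + 1/228) = 3.6721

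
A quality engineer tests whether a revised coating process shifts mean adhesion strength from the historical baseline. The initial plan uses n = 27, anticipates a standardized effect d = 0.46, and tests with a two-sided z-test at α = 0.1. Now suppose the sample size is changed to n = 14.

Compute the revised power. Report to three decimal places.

Power ≈ 0.531

With n = 14: δ = d·√n = 0.46 × √14 = 1.7212. Critical value z_{0.05} = 1.645.
Revised power = Φ(δ − 1.645) + Φ(−δ − 1.645) = Φ(0.076) + Φ(-3.366) = 0.5304 + 0.0004 = 0.5308.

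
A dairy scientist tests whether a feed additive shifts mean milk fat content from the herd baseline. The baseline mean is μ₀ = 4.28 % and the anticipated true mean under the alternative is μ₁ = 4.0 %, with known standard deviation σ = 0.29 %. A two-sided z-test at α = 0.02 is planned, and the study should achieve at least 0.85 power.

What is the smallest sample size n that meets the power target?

Standardized effect: d = |μ₁ − μ₀| / σ = |4.0 − 4.28| / 0.29 = 0.9655
Set Φ(δ − 2.326) = 0.85; then δ − 2.326 = Φ⁻¹(0.85) = 1.036, giving δ = 3.363.
(For δ > 0 the lower-tail rejection region contributes negligibly to power, so the one-term inversion is standard.)
δ = d·√n ⇒ n = (δ/d)² = (3.363 / 0.9655)² = 12.13.
Round up to the next whole unit.

n = 13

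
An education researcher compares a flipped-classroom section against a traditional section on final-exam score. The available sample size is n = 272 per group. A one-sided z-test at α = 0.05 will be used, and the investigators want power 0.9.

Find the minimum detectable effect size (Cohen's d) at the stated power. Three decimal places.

d ≈ 0.251

Required noncentrality: δ = z_{0.05} + z_{0.10} = 1.645 + 1.282 = 2.926.
δ = d·√(n/2) ⇒ d = δ/√(n/2) = 2.926/√(272/2) = 0.2509.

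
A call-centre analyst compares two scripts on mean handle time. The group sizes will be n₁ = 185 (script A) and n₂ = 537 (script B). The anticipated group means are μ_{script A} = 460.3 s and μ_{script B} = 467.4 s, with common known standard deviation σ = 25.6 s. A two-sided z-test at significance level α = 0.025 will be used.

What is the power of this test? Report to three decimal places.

Standardized effect: d = |μ_{script A} − μ_{script B}| / σ = |460.3 − 467.4| / 25.6 = 0.2773
Noncentrality parameter: δ = d / √(1/n₁ + 1/n₂) = 0.2773 / √(1/185 + 1/537) = 3.2533
Two-sided α = 0.025 → critical value z_{0.0125} = 2.241.
Power = Φ(δ − 2.241) + Φ(−δ − 2.241) = Φ(1.012) + Φ(-5.495) = 0.8442 + 0.0000 = 0.8442.

Power ≈ 0.844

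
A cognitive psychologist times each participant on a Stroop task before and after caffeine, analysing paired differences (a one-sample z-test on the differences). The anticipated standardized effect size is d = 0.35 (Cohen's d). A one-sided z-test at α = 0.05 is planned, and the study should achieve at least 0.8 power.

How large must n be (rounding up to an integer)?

n = 51

For power 0.8 need Φ(δ − z_{0.05}) = 0.8, so δ = z_{0.05} + z_{0.20} = 1.645 + 0.842 = 2.486.
δ = d·√n ⇒ n = (δ/d)² = (2.486 / 0.35)² = 50.47.
Rounding up, n = 51.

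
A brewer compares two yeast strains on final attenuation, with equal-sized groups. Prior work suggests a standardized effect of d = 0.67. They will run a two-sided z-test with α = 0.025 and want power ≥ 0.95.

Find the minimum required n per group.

Set Φ(δ − 2.241) = 0.95; then δ − 2.241 = Φ⁻¹(0.95) = 1.645, giving δ = 3.886.
(Ignoring the negligible lower-tail rejection probability gives the usual closed-form inversion.)
δ = d·√(n/2) ⇒ n = 2(δ/d)² = 2 × (3.886 / 0.67)² = 67.29.
Round up to the next whole unit.

n = 68 per group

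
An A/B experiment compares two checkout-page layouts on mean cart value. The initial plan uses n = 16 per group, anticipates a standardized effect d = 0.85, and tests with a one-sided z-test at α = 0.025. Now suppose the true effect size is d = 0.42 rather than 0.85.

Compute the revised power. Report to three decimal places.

With d = 0.42: δ = d·√(n/2) = 0.42 × √(16/2) = 1.1879. Critical value z_{0.025} = 1.960.
Revised power = P(Z > 1.960 − δ) = Φ(-0.772) = 0.2200.

Power ≈ 0.220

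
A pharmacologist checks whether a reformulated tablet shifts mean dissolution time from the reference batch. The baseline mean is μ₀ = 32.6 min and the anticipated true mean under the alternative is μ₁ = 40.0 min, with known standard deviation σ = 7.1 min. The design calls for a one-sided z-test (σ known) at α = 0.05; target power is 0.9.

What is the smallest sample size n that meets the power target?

Standardized effect: d = |μ₁ − μ₀| / σ = |40.0 − 32.6| / 7.1 = 1.0423
For power 0.9 need Φ(δ − z_{0.05}) = 0.9, so δ = z_{0.05} + z_{0.10} = 1.645 + 1.282 = 2.926.
δ = d·√n ⇒ n = (δ/d)² = (2.926 / 1.0423)² = 7.88.
Round up to the next whole unit.

n = 8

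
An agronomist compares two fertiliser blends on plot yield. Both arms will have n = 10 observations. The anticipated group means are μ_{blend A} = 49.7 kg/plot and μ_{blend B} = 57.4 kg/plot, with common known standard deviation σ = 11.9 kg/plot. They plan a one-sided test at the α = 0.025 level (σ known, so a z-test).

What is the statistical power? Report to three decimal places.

Standardized effect: d = |μ_{blend A} − μ_{blend B}| / σ = |49.7 − 57.4| / 11.9 = 0.6471
Noncentrality parameter: δ = d·√(n/2) = 0.6471 × √(10/2) = 1.4469
One-sided α = 0.025 → critical value z_{0.025} = 1.960.
Power = P(Z > 1.960 − δ) = Φ(-0.513) = 0.3039.

Power ≈ 0.304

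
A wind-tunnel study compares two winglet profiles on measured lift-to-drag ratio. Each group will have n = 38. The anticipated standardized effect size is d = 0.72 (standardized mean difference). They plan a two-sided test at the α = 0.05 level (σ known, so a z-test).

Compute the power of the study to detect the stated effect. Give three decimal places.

Noncentrality parameter: δ = d·√(n/2) = 0.72 × √(38/2) = 3.1384
Critical value for a two-sided test at α = 0.05: z_{α/2} = 1.960.
Power = Φ(δ − 1.960) + Φ(−δ − 1.960) = Φ(1.178) + Φ(-5.098) = 0.8807 + 0.0000 = 0.8807.

Power ≈ 0.881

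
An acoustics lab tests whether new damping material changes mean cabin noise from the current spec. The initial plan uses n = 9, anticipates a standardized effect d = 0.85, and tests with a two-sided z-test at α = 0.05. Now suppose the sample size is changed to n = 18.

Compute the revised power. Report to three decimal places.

With n = 18: δ = d·√n = 0.85 × √18 = 3.6062. Critical value z_{0.025} = 1.960.
Revised power = Φ(δ − 1.960) + Φ(−δ − 1.960) = Φ(1.646) + Φ(-5.566) = 0.9501 + 0.0000 = 0.9501.

Power ≈ 0.950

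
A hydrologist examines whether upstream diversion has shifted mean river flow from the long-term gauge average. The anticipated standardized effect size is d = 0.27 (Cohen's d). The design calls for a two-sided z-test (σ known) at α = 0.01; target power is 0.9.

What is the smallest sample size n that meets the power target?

n = 205

For power 0.9 need Φ(δ − z_{0.005}) = 0.9, so δ = z_{0.005} + z_{0.10} = 2.576 + 1.282 = 3.857.
(The Φ(−δ − z_{α/2}) term is vanishingly small for δ > 0 and is dropped in the standard sample-size formula.)
δ = d·√n ⇒ n = (δ/d)² = (3.857 / 0.27)² = 204.11.
Rounding up, n = 205.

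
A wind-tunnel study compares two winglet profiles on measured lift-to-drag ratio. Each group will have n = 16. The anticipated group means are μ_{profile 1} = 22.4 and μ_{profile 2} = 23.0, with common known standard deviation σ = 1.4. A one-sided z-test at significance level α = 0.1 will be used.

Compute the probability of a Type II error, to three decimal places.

Standardized effect: d = |μ_{profile 1} − μ_{profile 2}| / σ = |22.4 − 23.0| / 1.4 = 0.4286
Noncentrality parameter: δ = d·√(n/2) = 0.4286 × √(16/2) = 1.2122
Critical value for a one-sided test at α = 0.1: z_α = 1.282.
Power = P(Z > 1.282 − δ) = Φ(-0.069) = 0.4723.
Type II error: β = 1 − power = 1 − 0.4723 = 0.5277.

β ≈ 0.528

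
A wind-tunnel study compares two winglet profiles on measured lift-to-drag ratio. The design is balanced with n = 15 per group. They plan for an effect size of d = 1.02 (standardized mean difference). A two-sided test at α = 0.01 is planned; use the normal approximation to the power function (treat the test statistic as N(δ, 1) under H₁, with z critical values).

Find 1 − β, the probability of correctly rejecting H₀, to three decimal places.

Power ≈ 0.586

Noncentrality parameter: δ = d·√(n/2) = 1.02 × √(15/2) = 2.7934
Two-sided α = 0.01 → critical value z_{0.005} = 2.576.
Power = Φ(δ − 2.576) + Φ(−δ − 2.576) = Φ(0.218) + Φ(-5.369) = 0.5861 + 0.0000 = 0.5861.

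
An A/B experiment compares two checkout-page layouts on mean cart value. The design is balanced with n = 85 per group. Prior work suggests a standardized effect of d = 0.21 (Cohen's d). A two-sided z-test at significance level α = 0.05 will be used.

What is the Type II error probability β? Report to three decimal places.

Noncentrality parameter: λ = d·√(n/2) = 0.21 × √(85/2) = 1.3690
Critical value for a two-sided test at α = 0.05: z_{α/2} = 1.960.
Power = Φ(λ − 1.960) + Φ(−λ − 1.960) = Φ(-0.591) + Φ(-3.329) = 0.2773 + 0.0004 = 0.2777.
Type II error: β = 1 − power = 1 − 0.2777 = 0.7223.

β ≈ 0.722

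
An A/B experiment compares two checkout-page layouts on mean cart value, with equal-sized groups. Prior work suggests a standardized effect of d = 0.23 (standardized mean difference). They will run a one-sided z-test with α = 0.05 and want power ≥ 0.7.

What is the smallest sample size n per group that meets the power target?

Set Φ(δ − 1.645) = 0.7; then δ − 1.645 = Φ⁻¹(0.7) = 0.524, giving δ = 2.169.
δ = d·√(n/2) ⇒ n = 2(δ/d)² = 2 × (2.169 / 0.23)² = 177.91.
Round up to the next whole unit.

n = 178 per group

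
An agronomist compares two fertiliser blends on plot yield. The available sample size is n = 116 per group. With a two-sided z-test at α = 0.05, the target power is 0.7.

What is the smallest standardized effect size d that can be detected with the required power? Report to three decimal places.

d ≈ 0.326

Required noncentrality: δ = z_{0.025} + z_{0.30} = 1.960 + 0.524 = 2.484.
(The second rejection-region term Φ(−δ − z_{α/2}) is negligible and dropped.)
δ = d·√(n/2) ⇒ d = δ/√(n/2) = 2.484/√(116/2) = 0.3262.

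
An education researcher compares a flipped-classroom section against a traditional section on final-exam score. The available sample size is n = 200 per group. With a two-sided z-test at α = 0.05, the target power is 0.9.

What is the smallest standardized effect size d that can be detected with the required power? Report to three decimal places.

Required noncentrality: δ = z_{0.025} + z_{0.10} = 1.960 + 1.282 = 3.242.
(The second rejection-region term Φ(−δ − z_{α/2}) is negligible and dropped.)
δ = d·√(n/2) ⇒ d = δ/√(n/2) = 3.242/√(200/2) = 0.3242.

d ≈ 0.324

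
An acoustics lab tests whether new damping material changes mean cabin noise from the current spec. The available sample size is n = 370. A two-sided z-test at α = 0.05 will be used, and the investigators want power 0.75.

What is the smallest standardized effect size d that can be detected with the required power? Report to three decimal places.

Need Φ(δ − 1.960) = 0.75, so δ = 1.960 + 0.674 = 2.634.
(Lower-tail contribution to power is negligible for δ > 0.)
δ = d·√n ⇒ d = δ/√n = 2.634/√370 = 0.1370.

d ≈ 0.137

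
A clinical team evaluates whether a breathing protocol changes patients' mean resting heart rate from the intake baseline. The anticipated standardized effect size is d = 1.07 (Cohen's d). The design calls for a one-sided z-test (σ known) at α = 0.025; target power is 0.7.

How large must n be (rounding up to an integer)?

Set Φ(δ − 1.960) = 0.7; then δ − 1.960 = Φ⁻¹(0.7) = 0.524, giving δ = 2.484.
δ = d·√n ⇒ n = (δ/d)² = (2.484 / 1.07)² = 5.39.
Rounding up, n = 6.

n = 6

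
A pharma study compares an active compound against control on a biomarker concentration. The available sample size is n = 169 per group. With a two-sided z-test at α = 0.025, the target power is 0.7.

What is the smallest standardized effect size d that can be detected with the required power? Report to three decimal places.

Need Φ(δ − 2.241) = 0.7, so δ = 2.241 + 0.524 = 2.766.
(The second rejection-region term Φ(−δ − z_{α/2}) is negligible and dropped.)
δ = d·√(n/2) ⇒ d = δ/√(n/2) = 2.766/√(169/2) = 0.3009.

d ≈ 0.301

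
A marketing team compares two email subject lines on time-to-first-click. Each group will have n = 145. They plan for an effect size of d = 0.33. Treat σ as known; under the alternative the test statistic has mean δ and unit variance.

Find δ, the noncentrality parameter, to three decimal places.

δ ≈ 2.810

The noncentrality parameter scales effect size by the design's sample-size factor: δ = d·√(n/2) = 0.33 × √(145/2) = 2.8098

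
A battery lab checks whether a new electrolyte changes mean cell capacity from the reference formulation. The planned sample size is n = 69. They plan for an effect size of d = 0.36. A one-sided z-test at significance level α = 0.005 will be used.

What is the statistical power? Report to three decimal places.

Power ≈ 0.661

Noncentrality parameter: δ = d·√n = 0.36 × √69 = 2.9904
Critical value for a one-sided test at α = 0.005: z_α = 2.576.
Power = Φ(δ − 2.576) = Φ(0.415) = 0.6608.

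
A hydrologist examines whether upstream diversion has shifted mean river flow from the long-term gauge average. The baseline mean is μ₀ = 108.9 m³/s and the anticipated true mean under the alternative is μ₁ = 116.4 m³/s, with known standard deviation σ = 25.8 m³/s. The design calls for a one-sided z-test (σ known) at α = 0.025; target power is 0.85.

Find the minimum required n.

n = 107

Standardized effect: d = |μ₁ − μ₀| / σ = |116.4 − 108.9| / 25.8 = 0.2907
For power 0.85 need Φ(δ − z_{0.025}) = 0.85, so δ = z_{0.025} + z_{0.15} = 1.960 + 1.036 = 2.996.
δ = d·√n ⇒ n = (δ/d)² = (2.996 / 0.2907)² = 106.25.
Round up to the next whole unit.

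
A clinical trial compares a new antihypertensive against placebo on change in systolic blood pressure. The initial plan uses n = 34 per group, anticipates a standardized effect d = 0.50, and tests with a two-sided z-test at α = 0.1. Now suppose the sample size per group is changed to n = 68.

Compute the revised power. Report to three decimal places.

Power ≈ 0.898

With n = 68 per group: δ = d·√(n/2) = 0.50 × √(68/2) = 2.9155. Critical value z_{0.05} = 1.645.
Revised power = Φ(δ − 1.645) + Φ(−δ − 1.645) = Φ(1.271) + Φ(-4.560) = 0.8981 + 0.0000 = 0.8981.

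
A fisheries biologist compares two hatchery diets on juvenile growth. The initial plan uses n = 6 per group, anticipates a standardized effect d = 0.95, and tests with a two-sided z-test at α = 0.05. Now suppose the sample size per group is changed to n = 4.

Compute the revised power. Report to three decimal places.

Power ≈ 0.269

With n = 4 per group: δ = d·√(n/2) = 0.95 × √(4/2) = 1.3435. Critical value z_{0.025} = 1.960.
Revised power = Φ(δ − 1.960) + Φ(−δ − 1.960) = Φ(-0.616) + Φ(-3.303) = 0.2688 + 0.0005 = 0.2693.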